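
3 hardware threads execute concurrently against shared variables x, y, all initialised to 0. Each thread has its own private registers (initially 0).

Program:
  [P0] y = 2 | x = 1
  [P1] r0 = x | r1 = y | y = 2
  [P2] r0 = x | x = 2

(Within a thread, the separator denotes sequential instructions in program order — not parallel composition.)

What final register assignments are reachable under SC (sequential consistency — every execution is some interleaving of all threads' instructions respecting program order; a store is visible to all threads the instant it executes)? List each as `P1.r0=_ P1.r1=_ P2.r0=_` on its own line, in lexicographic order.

P1.r0=0 P1.r1=0 P2.r0=0
P1.r0=0 P1.r1=0 P2.r0=1
P1.r0=0 P1.r1=2 P2.r0=0
P1.r0=0 P1.r1=2 P2.r0=1
P1.r0=1 P1.r1=2 P2.r0=0
P1.r0=1 P1.r1=2 P2.r0=1
P1.r0=2 P1.r1=0 P2.r0=0
P1.r0=2 P1.r1=2 P2.r0=0
P1.r0=2 P1.r1=2 P2.r0=1

outcome vector order: (P1.r0,P1.r1,P2.r0)
|SC outcomes| = 9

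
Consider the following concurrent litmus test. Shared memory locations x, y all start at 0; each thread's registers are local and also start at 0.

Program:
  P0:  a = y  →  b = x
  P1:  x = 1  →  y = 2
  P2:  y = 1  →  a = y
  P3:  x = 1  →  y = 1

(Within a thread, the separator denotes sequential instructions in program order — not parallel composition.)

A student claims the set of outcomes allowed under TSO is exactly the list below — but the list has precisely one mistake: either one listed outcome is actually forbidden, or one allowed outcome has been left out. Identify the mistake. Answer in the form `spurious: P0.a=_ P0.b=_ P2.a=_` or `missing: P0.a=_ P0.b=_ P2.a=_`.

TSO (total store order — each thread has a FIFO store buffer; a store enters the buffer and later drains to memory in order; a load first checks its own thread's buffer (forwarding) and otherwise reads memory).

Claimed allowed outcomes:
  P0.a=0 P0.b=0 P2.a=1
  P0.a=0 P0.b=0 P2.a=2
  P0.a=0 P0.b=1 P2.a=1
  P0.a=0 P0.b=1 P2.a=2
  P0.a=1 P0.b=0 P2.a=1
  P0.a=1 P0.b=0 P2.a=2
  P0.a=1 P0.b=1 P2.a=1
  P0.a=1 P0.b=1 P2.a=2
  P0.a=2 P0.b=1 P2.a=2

missing: P0.a=2 P0.b=1 P2.a=1

outcome vector order: (P0.a,P0.b,P2.a)
TSO: 10 outcomes — {0/0/1; 0/0/2; 0/1/1; 0/1/2; 1/0/1; 1/0/2; 1/1/1; 1/1/2; 2/1/1; 2/1/2}
TSO∖claimed = {2/1/1}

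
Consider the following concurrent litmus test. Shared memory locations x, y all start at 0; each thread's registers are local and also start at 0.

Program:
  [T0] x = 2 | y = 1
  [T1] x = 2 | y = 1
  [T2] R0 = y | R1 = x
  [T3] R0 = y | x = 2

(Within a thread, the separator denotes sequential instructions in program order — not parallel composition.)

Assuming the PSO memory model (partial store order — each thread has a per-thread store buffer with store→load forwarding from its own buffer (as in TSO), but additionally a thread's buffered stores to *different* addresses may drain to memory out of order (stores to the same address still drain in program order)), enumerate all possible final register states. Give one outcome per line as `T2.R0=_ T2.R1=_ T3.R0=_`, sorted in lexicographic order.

outcome vector order: (T2.R0,T2.R1,T3.R0)
|PSO outcomes| = 8

T2.R0=0 T2.R1=0 T3.R0=0
T2.R0=0 T2.R1=0 T3.R0=1
T2.R0=0 T2.R1=2 T3.R0=0
T2.R0=0 T2.R1=2 T3.R0=1
T2.R0=1 T2.R1=0 T3.R0=0
T2.R0=1 T2.R1=0 T3.R0=1
T2.R0=1 T2.R1=2 T3.R0=0
T2.R0=1 T2.R1=2 T3.R0=1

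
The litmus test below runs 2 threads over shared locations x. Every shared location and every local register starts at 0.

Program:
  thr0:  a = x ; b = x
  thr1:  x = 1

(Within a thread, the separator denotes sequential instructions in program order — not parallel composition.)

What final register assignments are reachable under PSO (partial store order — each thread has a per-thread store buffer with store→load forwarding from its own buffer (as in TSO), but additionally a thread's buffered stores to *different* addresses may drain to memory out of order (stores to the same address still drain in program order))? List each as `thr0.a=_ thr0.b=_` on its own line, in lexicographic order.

outcome vector order: (thr0.a,thr0.b)
|PSO outcomes| = 3

thr0.a=0 thr0.b=0
thr0.a=0 thr0.b=1
thr0.a=1 thr0.b=1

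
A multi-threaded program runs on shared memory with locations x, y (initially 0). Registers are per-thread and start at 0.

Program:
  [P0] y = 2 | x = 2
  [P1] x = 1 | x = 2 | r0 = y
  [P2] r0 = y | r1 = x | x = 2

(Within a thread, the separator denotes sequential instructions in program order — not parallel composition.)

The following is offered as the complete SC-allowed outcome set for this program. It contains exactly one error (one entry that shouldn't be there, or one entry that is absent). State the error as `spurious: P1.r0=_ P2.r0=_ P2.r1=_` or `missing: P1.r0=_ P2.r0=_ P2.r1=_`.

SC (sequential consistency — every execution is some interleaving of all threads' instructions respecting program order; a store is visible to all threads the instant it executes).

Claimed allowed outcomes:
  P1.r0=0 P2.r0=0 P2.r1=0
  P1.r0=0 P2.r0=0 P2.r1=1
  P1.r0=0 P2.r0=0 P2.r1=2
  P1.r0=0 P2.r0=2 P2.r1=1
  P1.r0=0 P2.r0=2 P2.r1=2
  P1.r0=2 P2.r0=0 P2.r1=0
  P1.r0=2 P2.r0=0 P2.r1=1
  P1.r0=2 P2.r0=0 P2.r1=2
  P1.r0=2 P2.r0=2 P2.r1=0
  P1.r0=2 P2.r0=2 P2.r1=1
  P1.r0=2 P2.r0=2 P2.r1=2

spurious: P1.r0=0 P2.r0=2 P2.r1=1

outcome vector order: (P1.r0,P2.r0,P2.r1)
under SC → (0,0,0) (0,0,1) (0,0,2) (0,2,2) (2,0,0) (2,0,1) (2,0,2) (2,2,0) (2,2,1) (2,2,2)
claimed∖SC = {(0,2,1)}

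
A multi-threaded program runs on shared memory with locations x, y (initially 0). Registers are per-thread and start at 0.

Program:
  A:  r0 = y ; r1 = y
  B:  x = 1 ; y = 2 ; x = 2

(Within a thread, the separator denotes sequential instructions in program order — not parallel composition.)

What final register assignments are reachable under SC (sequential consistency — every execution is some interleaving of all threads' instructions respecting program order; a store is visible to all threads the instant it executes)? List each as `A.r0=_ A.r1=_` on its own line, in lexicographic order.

A.r0=0 A.r1=0
A.r0=0 A.r1=2
A.r0=2 A.r1=2

outcome vector order: (A.r0,A.r1)
|SC outcomes| = 3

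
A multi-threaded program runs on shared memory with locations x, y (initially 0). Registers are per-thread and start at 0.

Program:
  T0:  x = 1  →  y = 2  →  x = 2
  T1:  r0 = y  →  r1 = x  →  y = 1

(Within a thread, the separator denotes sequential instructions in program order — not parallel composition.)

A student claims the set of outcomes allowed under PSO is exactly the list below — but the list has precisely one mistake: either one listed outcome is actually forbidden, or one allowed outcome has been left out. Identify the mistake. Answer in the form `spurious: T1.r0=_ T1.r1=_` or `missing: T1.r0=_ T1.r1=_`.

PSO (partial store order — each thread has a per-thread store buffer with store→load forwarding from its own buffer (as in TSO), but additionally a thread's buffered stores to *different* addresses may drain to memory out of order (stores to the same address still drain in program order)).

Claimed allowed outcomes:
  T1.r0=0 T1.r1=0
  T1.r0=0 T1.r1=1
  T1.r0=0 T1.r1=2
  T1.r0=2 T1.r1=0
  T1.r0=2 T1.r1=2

outcome vector order: (T1.r0,T1.r1)
PSO: 6 outcomes — {00; 01; 02; 20; 21; 22}
PSO∖claimed = {21}

missing: T1.r0=2 T1.r1=1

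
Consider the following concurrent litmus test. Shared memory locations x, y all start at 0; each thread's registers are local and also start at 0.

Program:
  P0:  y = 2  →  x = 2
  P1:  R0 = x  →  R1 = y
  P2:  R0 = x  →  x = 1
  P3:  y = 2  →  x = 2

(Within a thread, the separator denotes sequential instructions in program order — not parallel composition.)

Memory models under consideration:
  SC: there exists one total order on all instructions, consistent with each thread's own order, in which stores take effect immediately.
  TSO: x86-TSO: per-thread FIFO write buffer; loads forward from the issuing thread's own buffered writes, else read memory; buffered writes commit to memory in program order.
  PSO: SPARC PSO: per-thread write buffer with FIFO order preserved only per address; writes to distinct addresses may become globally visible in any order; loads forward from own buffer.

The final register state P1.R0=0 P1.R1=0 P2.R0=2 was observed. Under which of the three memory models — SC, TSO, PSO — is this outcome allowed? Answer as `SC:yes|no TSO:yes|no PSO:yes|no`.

outcome vector order: (P1.R0,P1.R1,P2.R0)
under SC → <0 0 0>; <0 0 2>; <0 2 0>; <0 2 2>; <1 0 0>; <1 2 0>; <1 2 2>; <2 2 0>; <2 2 2>
under TSO → <0 0 0>; <0 0 2>; <0 2 0>; <0 2 2>; <1 0 0>; <1 2 0>; <1 2 2>; <2 2 0>; <2 2 2>
under PSO → <0 0 0>; <0 0 2>; <0 2 0>; <0 2 2>; <1 0 0>; <1 0 2>; <1 2 0>; <1 2 2>; <2 0 0>; <2 0 2>; <2 2 0>; <2 2 2>
target <0 0 2> ∈ {SC,TSO,PSO}

SC:yes TSO:yes PSO:yes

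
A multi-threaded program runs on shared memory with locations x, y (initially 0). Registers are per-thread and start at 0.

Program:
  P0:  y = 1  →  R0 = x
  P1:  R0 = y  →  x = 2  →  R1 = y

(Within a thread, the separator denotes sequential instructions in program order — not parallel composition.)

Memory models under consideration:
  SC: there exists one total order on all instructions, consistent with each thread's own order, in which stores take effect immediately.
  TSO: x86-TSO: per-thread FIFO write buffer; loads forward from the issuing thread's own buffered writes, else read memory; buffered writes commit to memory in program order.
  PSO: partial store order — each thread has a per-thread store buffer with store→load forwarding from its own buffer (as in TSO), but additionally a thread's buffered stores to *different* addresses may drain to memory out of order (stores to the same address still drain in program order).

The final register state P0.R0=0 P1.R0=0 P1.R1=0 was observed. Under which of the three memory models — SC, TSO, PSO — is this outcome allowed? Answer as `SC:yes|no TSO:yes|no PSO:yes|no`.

SC:no TSO:yes PSO:yes

outcome vector order: (P0.R0,P1.R0,P1.R1)
[SC] allowed = {<0 0 1>; <0 1 1>; <2 0 0>; <2 0 1>; <2 1 1>}
[TSO] allowed = {<0 0 0>; <0 0 1>; <0 1 1>; <2 0 0>; <2 0 1>; <2 1 1>}
[PSO] allowed = {<0 0 0>; <0 0 1>; <0 1 1>; <2 0 0>; <2 0 1>; <2 1 1>}
target <0 0 0> ∈ {TSO,PSO}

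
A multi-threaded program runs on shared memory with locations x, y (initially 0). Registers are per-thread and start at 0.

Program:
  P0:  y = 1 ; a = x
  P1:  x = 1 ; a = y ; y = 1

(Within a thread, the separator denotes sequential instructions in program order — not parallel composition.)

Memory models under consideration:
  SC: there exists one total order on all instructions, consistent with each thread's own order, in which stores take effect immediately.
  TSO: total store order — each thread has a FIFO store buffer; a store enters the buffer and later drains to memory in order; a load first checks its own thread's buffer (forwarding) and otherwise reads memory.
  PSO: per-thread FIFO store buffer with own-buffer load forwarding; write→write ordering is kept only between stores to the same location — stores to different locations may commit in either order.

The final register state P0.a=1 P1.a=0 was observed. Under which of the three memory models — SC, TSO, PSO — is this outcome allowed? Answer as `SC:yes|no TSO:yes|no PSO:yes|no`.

outcome vector order: (P0.a,P1.a)
SC (3): 0/1; 1/0; 1/1
TSO (4): 0/0; 0/1; 1/0; 1/1
PSO (4): 0/0; 0/1; 1/0; 1/1
target 1/0 ∈ {SC,TSO,PSO}

SC:yes TSO:yes PSO:yes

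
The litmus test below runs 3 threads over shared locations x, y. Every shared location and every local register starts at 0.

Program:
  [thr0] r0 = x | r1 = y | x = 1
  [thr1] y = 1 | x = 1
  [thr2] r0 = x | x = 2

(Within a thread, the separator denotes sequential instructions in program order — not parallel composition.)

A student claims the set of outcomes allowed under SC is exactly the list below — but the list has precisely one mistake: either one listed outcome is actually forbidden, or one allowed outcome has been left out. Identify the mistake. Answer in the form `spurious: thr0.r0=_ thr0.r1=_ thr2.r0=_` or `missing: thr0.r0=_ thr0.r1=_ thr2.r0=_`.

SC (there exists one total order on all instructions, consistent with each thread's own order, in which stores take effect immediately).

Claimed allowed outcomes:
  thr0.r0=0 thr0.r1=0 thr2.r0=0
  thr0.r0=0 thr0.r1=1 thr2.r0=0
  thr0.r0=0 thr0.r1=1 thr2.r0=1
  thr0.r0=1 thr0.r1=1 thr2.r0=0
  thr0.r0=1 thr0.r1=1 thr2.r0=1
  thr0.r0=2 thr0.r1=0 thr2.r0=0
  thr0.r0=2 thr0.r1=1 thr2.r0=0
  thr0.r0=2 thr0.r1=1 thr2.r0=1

missing: thr0.r0=0 thr0.r1=0 thr2.r0=1

outcome vector order: (thr0.r0,thr0.r1,thr2.r0)
SC: 9 outcomes — {<0 0 0>, <0 0 1>, <0 1 0>, <0 1 1>, <1 1 0>, <1 1 1>, <2 0 0>, <2 1 0>, <2 1 1>}
SC∖claimed = {<0 0 1>}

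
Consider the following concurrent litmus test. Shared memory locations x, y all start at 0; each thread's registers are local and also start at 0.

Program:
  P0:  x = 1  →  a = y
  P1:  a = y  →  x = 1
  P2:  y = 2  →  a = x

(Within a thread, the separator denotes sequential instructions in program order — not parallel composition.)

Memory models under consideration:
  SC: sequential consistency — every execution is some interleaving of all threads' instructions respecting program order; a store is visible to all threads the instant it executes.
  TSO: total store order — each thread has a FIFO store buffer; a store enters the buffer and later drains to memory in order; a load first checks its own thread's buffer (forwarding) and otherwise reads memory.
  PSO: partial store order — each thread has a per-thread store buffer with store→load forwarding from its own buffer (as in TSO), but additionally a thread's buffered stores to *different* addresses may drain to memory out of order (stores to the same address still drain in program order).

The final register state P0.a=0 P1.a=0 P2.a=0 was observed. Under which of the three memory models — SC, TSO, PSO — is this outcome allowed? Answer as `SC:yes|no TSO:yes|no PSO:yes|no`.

outcome vector order: (P0.a,P1.a,P2.a)
SC (6): <0 0 1>, <0 2 1>, <2 0 0>, <2 0 1>, <2 2 0>, <2 2 1>
TSO (8): <0 0 0>, <0 0 1>, <0 2 0>, <0 2 1>, <2 0 0>, <2 0 1>, <2 2 0>, <2 2 1>
PSO (8): <0 0 0>, <0 0 1>, <0 2 0>, <0 2 1>, <2 0 0>, <2 0 1>, <2 2 0>, <2 2 1>
target <0 0 0> ∈ {TSO,PSO}

SC:no TSO:yes PSO:yes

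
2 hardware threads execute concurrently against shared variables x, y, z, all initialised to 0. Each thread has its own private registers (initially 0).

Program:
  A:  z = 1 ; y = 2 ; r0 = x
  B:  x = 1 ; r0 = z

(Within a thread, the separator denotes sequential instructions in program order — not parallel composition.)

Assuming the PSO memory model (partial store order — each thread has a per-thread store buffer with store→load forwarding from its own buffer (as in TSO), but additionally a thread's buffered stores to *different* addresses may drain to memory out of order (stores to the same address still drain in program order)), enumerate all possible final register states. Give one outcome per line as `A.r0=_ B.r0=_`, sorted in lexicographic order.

outcome vector order: (A.r0,B.r0)
|PSO outcomes| = 4

A.r0=0 B.r0=0
A.r0=0 B.r0=1
A.r0=1 B.r0=0
A.r0=1 B.r0=1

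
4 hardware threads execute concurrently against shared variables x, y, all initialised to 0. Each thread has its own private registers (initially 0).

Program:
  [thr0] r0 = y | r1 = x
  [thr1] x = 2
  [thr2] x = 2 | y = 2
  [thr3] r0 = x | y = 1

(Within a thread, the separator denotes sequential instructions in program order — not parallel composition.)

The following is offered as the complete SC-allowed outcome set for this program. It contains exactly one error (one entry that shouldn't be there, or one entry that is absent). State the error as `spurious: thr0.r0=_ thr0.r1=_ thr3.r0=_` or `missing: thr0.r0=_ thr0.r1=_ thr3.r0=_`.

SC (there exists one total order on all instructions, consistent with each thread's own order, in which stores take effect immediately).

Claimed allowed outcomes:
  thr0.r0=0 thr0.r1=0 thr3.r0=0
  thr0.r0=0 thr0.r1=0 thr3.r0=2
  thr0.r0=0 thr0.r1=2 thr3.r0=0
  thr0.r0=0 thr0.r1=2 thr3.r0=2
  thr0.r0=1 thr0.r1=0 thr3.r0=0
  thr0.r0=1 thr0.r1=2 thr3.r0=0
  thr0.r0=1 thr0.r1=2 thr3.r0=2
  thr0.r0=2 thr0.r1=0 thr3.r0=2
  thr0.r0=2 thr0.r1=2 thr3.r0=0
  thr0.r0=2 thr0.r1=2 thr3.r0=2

outcome vector order: (thr0.r0,thr0.r1,thr3.r0)
[SC] allowed = {000 002 020 022 100 120 122 220 222}
claimed∖SC = {202}

spurious: thr0.r0=2 thr0.r1=0 thr3.r0=2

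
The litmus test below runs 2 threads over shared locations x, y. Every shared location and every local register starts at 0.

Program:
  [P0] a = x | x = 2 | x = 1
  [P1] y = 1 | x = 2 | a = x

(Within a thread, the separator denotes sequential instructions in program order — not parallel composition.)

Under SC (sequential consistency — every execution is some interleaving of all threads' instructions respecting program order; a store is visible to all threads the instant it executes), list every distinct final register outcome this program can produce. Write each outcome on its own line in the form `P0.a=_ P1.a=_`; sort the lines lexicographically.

outcome vector order: (P0.a,P1.a)
|SC outcomes| = 4

P0.a=0 P1.a=1
P0.a=0 P1.a=2
P0.a=2 P1.a=1
P0.a=2 P1.a=2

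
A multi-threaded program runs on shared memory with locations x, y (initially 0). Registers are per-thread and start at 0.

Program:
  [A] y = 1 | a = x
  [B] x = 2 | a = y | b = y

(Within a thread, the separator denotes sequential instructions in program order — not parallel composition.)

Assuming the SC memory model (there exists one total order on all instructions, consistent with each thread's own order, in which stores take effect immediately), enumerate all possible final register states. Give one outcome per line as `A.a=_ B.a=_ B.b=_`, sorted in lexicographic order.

A.a=0 B.a=1 B.b=1
A.a=2 B.a=0 B.b=0
A.a=2 B.a=0 B.b=1
A.a=2 B.a=1 B.b=1

outcome vector order: (A.a,B.a,B.b)
|SC outcomes| = 4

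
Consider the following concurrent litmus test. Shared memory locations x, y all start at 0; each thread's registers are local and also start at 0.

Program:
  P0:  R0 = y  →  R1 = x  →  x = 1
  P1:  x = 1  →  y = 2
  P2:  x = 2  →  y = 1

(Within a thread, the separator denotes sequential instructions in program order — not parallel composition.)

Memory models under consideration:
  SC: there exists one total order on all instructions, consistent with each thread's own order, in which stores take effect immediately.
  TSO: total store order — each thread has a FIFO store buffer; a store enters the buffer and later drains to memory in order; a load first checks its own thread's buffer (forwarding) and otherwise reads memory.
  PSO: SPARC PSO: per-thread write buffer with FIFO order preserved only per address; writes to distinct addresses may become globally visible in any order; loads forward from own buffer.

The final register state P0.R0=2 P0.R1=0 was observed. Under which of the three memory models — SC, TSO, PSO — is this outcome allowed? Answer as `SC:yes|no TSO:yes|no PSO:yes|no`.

outcome vector order: (P0.R0,P0.R1)
[SC] allowed = {0/0, 0/1, 0/2, 1/1, 1/2, 2/1, 2/2}
[TSO] allowed = {0/0, 0/1, 0/2, 1/1, 1/2, 2/1, 2/2}
[PSO] allowed = {0/0, 0/1, 0/2, 1/0, 1/1, 1/2, 2/0, 2/1, 2/2}
target 2/0 ∈ {PSO}

SC:no TSO:no PSO:yes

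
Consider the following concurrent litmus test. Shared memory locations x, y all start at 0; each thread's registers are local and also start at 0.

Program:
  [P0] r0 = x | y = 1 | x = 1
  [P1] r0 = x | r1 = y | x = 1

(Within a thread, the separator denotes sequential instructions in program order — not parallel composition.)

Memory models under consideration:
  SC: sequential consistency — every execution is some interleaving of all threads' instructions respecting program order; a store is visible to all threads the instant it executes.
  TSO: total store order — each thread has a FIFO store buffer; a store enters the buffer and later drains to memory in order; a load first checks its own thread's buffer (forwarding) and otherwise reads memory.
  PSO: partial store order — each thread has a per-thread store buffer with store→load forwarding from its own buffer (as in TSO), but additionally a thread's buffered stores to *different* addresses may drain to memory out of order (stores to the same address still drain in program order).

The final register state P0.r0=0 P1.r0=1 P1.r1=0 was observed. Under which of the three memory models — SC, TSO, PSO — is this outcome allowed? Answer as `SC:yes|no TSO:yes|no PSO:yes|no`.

SC:no TSO:no PSO:yes

outcome vector order: (P0.r0,P1.r0,P1.r1)
under SC → <0 0 0> <0 0 1> <0 1 1> <1 0 0>
under TSO → <0 0 0> <0 0 1> <0 1 1> <1 0 0>
under PSO → <0 0 0> <0 0 1> <0 1 0> <0 1 1> <1 0 0>
target <0 1 0> ∈ {PSO}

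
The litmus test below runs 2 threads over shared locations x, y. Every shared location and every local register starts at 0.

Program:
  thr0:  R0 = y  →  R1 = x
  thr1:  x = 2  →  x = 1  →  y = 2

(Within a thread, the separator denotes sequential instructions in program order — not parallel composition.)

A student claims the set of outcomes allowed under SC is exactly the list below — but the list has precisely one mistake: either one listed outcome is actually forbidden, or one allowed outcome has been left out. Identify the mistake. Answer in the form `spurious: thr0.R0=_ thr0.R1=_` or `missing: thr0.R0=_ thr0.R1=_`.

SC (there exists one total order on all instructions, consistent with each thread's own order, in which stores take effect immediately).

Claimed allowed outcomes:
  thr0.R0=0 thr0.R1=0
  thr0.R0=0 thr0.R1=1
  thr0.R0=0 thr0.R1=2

missing: thr0.R0=2 thr0.R1=1

outcome vector order: (thr0.R0,thr0.R1)
SC (4): <0 0> <0 1> <0 2> <2 1>
SC∖claimed = {<2 1>}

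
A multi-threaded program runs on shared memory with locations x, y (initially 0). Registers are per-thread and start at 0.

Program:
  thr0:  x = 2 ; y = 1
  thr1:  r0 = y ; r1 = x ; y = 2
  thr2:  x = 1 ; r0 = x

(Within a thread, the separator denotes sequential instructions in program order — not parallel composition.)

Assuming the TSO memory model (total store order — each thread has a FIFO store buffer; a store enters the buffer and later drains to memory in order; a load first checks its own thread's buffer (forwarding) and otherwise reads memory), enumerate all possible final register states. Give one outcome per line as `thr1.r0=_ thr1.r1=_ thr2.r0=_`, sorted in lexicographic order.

thr1.r0=0 thr1.r1=0 thr2.r0=1
thr1.r0=0 thr1.r1=0 thr2.r0=2
thr1.r0=0 thr1.r1=1 thr2.r0=1
thr1.r0=0 thr1.r1=1 thr2.r0=2
thr1.r0=0 thr1.r1=2 thr2.r0=1
thr1.r0=0 thr1.r1=2 thr2.r0=2
thr1.r0=1 thr1.r1=1 thr2.r0=1
thr1.r0=1 thr1.r1=2 thr2.r0=1
thr1.r0=1 thr1.r1=2 thr2.r0=2

outcome vector order: (thr1.r0,thr1.r1,thr2.r0)
|TSO outcomes| = 9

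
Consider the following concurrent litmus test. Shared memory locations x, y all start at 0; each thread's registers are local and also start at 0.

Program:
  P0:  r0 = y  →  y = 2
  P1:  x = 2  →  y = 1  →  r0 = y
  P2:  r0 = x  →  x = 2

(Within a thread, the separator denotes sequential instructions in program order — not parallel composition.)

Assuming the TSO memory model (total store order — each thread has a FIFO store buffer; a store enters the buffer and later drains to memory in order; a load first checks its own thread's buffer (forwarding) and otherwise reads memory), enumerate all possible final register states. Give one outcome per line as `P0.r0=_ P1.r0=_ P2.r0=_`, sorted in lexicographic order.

P0.r0=0 P1.r0=1 P2.r0=0
P0.r0=0 P1.r0=1 P2.r0=2
P0.r0=0 P1.r0=2 P2.r0=0
P0.r0=0 P1.r0=2 P2.r0=2
P0.r0=1 P1.r0=1 P2.r0=0
P0.r0=1 P1.r0=1 P2.r0=2
P0.r0=1 P1.r0=2 P2.r0=0
P0.r0=1 P1.r0=2 P2.r0=2

outcome vector order: (P0.r0,P1.r0,P2.r0)
|TSO outcomes| = 8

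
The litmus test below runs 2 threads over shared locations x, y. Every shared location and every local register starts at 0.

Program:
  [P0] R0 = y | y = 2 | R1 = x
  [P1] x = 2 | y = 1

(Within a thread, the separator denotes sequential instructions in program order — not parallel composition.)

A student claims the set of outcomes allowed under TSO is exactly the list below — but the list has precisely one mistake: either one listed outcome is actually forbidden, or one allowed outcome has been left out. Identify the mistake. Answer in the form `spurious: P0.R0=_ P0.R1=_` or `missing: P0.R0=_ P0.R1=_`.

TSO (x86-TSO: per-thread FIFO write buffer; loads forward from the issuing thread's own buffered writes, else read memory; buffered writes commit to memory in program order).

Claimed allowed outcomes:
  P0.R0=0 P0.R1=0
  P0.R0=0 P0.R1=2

outcome vector order: (P0.R0,P0.R1)
TSO (3): (0,0), (0,2), (1,2)
TSO∖claimed = {(1,2)}

missing: P0.R0=1 P0.R1=2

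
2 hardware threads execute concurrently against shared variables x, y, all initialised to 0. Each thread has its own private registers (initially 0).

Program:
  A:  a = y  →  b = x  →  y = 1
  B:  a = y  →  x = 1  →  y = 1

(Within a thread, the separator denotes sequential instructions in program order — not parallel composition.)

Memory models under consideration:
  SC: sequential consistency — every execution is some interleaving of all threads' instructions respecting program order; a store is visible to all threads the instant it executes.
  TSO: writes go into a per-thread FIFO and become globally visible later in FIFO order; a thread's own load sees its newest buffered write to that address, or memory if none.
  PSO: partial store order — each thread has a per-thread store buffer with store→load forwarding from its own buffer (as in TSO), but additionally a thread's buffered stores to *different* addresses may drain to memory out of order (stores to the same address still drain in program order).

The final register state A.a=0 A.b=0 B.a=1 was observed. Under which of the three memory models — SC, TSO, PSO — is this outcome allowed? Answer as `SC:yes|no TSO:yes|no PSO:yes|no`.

outcome vector order: (A.a,A.b,B.a)
under SC → 0/0/0 0/0/1 0/1/0 1/1/0
under TSO → 0/0/0 0/0/1 0/1/0 1/1/0
under PSO → 0/0/0 0/0/1 0/1/0 1/0/0 1/1/0
target 0/0/1 ∈ {SC,TSO,PSO}

SC:yes TSO:yes PSO:yes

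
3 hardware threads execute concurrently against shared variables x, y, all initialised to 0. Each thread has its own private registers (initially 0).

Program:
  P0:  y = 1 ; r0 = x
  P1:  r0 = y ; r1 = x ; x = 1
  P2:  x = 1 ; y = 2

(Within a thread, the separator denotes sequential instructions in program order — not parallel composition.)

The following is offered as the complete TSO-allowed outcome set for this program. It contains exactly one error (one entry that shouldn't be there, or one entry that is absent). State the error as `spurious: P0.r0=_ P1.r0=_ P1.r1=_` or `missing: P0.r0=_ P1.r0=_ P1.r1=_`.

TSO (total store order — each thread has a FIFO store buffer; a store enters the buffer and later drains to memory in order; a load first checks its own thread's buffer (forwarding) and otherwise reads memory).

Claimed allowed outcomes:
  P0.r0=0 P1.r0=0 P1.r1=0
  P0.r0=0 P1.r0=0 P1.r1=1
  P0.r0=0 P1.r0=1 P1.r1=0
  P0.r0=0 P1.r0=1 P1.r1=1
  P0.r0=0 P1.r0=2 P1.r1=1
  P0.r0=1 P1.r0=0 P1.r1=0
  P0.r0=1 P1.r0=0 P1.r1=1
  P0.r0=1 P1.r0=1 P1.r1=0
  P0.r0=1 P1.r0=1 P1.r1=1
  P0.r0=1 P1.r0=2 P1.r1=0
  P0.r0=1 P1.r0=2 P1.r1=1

spurious: P0.r0=1 P1.r0=2 P1.r1=0

outcome vector order: (P0.r0,P1.r0,P1.r1)
TSO: 10 outcomes — {000; 001; 010; 011; 021; 100; 101; 110; 111; 121}
claimed∖TSO = {120}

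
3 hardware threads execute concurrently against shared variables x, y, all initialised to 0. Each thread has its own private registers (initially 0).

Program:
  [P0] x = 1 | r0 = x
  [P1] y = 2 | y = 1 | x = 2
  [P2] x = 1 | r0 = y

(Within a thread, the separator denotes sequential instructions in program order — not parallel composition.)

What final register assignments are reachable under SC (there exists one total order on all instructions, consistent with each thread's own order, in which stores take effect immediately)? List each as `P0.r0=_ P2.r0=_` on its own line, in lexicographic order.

P0.r0=1 P2.r0=0
P0.r0=1 P2.r0=1
P0.r0=1 P2.r0=2
P0.r0=2 P2.r0=0
P0.r0=2 P2.r0=1
P0.r0=2 P2.r0=2

outcome vector order: (P0.r0,P2.r0)
|SC outcomes| = 6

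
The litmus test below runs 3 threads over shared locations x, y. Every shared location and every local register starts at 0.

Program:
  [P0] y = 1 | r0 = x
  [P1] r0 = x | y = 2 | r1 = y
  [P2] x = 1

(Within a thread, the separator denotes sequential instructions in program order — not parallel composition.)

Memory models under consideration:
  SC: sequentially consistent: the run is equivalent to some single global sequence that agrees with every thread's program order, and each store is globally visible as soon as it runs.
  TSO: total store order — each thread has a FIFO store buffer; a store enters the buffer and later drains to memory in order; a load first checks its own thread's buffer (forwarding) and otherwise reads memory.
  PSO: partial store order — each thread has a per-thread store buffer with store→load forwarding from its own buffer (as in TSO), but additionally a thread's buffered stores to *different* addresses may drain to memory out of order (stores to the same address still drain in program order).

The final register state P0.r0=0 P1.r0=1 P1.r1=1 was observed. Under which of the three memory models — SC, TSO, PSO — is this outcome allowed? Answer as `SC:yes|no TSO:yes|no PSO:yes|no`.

SC:no TSO:yes PSO:yes

outcome vector order: (P0.r0,P1.r0,P1.r1)
SC (7): 001, 002, 012, 101, 102, 111, 112
TSO (8): 001, 002, 011, 012, 101, 102, 111, 112
PSO (8): 001, 002, 011, 012, 101, 102, 111, 112
target 011 ∈ {TSO,PSO}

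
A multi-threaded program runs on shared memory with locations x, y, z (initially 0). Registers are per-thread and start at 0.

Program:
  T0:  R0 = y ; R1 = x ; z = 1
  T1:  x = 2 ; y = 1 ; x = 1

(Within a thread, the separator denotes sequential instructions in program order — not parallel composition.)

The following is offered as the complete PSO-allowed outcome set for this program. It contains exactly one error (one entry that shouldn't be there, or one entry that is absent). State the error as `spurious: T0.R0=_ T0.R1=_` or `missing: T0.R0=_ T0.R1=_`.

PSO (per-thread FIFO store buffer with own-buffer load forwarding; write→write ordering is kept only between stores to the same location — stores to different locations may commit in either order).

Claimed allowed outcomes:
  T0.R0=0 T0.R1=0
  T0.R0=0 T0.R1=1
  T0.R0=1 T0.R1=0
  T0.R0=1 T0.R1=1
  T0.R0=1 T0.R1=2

outcome vector order: (T0.R0,T0.R1)
under PSO → 00 01 02 10 11 12
PSO∖claimed = {02}

missing: T0.R0=0 T0.R1=2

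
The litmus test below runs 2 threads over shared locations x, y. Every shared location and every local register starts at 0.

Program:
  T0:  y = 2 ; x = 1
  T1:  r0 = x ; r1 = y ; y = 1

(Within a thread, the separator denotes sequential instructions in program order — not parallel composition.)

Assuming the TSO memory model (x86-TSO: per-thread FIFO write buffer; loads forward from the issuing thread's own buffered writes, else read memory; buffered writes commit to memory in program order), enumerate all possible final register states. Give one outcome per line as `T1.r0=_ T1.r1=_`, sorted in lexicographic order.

outcome vector order: (T1.r0,T1.r1)
|TSO outcomes| = 3

T1.r0=0 T1.r1=0
T1.r0=0 T1.r1=2
T1.r0=1 T1.r1=2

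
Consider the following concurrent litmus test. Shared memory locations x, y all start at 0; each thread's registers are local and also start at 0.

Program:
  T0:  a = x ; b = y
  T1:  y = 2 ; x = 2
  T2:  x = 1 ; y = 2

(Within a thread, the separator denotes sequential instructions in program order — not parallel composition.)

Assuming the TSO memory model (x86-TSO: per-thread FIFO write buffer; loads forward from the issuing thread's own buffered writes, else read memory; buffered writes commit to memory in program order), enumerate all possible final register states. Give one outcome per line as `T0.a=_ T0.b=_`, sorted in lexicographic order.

outcome vector order: (T0.a,T0.b)
|TSO outcomes| = 5

T0.a=0 T0.b=0
T0.a=0 T0.b=2
T0.a=1 T0.b=0
T0.a=1 T0.b=2
T0.a=2 T0.b=2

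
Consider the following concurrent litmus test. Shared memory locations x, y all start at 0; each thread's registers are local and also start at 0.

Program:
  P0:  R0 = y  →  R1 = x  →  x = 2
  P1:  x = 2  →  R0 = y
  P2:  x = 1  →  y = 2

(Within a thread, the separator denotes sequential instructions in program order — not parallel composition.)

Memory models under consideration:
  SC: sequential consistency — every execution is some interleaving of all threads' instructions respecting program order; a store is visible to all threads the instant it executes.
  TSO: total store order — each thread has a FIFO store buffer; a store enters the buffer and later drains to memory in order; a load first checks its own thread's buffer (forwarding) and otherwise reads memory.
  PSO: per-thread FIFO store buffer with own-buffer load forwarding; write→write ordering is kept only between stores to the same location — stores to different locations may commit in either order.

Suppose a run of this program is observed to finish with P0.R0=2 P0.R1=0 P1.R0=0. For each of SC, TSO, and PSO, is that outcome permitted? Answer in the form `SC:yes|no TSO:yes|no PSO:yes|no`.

SC:no TSO:no PSO:yes

outcome vector order: (P0.R0,P0.R1,P1.R0)
SC: 10 outcomes — {<0 0 0>; <0 0 2>; <0 1 0>; <0 1 2>; <0 2 0>; <0 2 2>; <2 1 0>; <2 1 2>; <2 2 0>; <2 2 2>}
TSO: 10 outcomes — {<0 0 0>; <0 0 2>; <0 1 0>; <0 1 2>; <0 2 0>; <0 2 2>; <2 1 0>; <2 1 2>; <2 2 0>; <2 2 2>}
PSO: 12 outcomes — {<0 0 0>; <0 0 2>; <0 1 0>; <0 1 2>; <0 2 0>; <0 2 2>; <2 0 0>; <2 0 2>; <2 1 0>; <2 1 2>; <2 2 0>; <2 2 2>}
target <2 0 0> ∈ {PSO}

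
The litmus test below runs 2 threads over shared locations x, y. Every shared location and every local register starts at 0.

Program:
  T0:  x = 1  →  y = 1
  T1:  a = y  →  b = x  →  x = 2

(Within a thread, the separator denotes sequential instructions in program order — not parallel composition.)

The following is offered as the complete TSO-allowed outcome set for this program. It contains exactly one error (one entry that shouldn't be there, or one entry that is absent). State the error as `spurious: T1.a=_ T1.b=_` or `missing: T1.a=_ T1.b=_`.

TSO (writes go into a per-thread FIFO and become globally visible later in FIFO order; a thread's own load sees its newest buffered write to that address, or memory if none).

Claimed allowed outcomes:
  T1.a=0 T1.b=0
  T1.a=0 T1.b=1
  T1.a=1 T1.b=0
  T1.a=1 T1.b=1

spurious: T1.a=1 T1.b=0

outcome vector order: (T1.a,T1.b)
TSO (3): (0,0), (0,1), (1,1)
claimed∖TSO = {(1,0)}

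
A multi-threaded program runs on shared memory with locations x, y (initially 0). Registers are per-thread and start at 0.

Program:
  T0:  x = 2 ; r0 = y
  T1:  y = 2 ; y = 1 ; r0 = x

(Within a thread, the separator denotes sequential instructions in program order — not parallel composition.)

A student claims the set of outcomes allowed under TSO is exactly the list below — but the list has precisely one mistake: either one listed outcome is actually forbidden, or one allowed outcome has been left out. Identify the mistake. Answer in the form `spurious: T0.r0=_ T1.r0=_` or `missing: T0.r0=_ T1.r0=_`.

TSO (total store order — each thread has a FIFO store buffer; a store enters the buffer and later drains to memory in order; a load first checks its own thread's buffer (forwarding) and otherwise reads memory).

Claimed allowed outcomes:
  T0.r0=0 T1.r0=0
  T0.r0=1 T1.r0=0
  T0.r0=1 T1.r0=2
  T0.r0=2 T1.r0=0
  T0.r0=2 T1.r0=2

outcome vector order: (T0.r0,T1.r0)
TSO: 6 outcomes — {(0,0); (0,2); (1,0); (1,2); (2,0); (2,2)}
TSO∖claimed = {(0,2)}

missing: T0.r0=0 T1.r0=2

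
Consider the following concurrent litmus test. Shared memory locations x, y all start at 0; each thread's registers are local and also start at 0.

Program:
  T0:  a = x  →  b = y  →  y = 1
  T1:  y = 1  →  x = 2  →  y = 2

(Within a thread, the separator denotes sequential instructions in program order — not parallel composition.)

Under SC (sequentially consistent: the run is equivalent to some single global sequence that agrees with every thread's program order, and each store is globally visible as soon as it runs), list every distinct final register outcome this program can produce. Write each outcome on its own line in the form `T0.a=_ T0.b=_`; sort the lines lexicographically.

T0.a=0 T0.b=0
T0.a=0 T0.b=1
T0.a=0 T0.b=2
T0.a=2 T0.b=1
T0.a=2 T0.b=2

outcome vector order: (T0.a,T0.b)
|SC outcomes| = 5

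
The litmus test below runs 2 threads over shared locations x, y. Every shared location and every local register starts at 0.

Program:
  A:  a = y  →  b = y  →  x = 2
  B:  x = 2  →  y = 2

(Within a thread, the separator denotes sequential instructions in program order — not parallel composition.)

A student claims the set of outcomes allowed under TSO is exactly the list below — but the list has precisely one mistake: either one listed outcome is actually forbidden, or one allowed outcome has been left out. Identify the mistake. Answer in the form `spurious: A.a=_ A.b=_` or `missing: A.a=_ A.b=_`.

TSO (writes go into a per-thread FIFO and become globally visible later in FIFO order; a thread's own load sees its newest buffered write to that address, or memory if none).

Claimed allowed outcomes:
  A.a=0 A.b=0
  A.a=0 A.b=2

outcome vector order: (A.a,A.b)
[TSO] allowed = {<0 0>, <0 2>, <2 2>}
TSO∖claimed = {<2 2>}

missing: A.a=2 A.b=2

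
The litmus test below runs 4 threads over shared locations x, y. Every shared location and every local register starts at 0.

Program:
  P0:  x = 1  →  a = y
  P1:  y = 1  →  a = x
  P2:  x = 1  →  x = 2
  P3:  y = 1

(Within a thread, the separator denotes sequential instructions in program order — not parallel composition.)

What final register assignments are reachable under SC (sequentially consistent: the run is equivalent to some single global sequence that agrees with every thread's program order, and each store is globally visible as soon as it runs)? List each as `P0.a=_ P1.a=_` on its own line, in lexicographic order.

outcome vector order: (P0.a,P1.a)
|SC outcomes| = 5

P0.a=0 P1.a=1
P0.a=0 P1.a=2
P0.a=1 P1.a=0
P0.a=1 P1.a=1
P0.a=1 P1.a=2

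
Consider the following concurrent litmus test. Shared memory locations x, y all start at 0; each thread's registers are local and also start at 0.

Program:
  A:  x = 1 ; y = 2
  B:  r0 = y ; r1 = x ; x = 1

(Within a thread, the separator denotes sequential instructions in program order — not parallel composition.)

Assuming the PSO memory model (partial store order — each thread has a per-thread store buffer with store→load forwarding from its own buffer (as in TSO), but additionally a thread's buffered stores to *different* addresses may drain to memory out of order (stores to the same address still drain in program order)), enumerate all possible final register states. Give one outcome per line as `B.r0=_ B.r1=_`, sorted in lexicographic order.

outcome vector order: (B.r0,B.r1)
|PSO outcomes| = 4

B.r0=0 B.r1=0
B.r0=0 B.r1=1
B.r0=2 B.r1=0
B.r0=2 B.r1=1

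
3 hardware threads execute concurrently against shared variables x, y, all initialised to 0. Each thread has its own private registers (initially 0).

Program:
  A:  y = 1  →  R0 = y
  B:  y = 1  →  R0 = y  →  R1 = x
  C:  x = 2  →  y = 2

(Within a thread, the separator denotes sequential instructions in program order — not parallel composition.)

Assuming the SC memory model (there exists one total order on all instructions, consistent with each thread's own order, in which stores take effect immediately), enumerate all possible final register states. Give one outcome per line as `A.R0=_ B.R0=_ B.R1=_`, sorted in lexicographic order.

A.R0=1 B.R0=1 B.R1=0
A.R0=1 B.R0=1 B.R1=2
A.R0=1 B.R0=2 B.R1=2
A.R0=2 B.R0=1 B.R1=0
A.R0=2 B.R0=1 B.R1=2
A.R0=2 B.R0=2 B.R1=2

outcome vector order: (A.R0,B.R0,B.R1)
|SC outcomes| = 6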